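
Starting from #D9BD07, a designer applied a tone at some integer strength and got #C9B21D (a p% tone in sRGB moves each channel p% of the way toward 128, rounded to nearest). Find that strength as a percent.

18%

#D9BD07 is rgb(217, 189, 7); #C9B21D is rgb(201, 178, 29).
On the B channel (widest range): 29 ≈ 7 + (p/100)(128 − 7), so p ≈ 100×(29 − 7)/(128 − 7) = 2200/121 = 18.18.
p = 18 reproduces all three channels after rounding.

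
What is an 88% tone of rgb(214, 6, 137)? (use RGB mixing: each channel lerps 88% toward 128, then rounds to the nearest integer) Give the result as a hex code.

#8A7181

Per channel, c → c + 0.88(128 − c):
  R: 214 + 0.88×(128−214) = 214 − 75.68 = 138.32 → 138
  G: 6 + 0.88×(128−6) = 6 + 107.36 = 113.36 → 113
  B: 137 + 0.88×(128−137) = 137 − 7.92 = 129.08 → 129
rgb(138, 113, 129) = #8A7181.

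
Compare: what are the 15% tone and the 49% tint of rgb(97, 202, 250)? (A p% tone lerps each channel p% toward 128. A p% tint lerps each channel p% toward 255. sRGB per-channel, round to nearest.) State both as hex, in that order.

#66BFE8, #AEE4FC

15% tone:
  R: 97 + 4.65 = 101.65 → 102
  G: 202 + 0.15×(128−202) = 202 − 11.1 = 190.9 → 191
  B: 250 − 18.3 = 231.7 → 232
  → #66BFE8
49% tint:
  R: 97 + 0.49×(255−97) = 97 + 77.42 = 174.42 → 174
  G: 202 + 25.97 = 227.97 → 228
  B: 250 + 2.45 = 252.45 → 252
  → #AEE4FC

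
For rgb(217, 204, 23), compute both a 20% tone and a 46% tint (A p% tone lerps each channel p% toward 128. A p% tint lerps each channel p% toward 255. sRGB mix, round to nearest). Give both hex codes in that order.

20% tone:
  R: 217 + 0.2×(128−217) = 217 − 17.8 = 199.2 → 199
  G: 204 + 0.2×(128−204) = 204 − 15.2 = 188.8 → 189
  B: 23 + 0.2×(128−23) = 23 + 21 = 44 → 44
  → #c7bd2c
46% tint:
  R: 217 + 0.46×(255−217) = 217 + 17.48 = 234.48 → 234
  G: 204 + 23.46 = 227.46 → 227
  B: 23 + 106.72 = 129.72 → 130
  → #eae382

#c7bd2c, #eae382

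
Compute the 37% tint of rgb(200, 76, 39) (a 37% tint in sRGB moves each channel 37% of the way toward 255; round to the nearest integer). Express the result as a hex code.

#DC8E77

Lerp each channel 37% toward 255:
  R: 200 + 20.35 = 220.35 → 220
  G: 76 + 66.23 = 142.23 → 142
  B: 39 + 79.92 = 118.92 → 119
rgb(220, 142, 119) = #DC8E77.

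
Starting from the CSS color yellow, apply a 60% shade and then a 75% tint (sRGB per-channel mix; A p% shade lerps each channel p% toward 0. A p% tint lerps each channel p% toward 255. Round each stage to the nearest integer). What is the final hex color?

CSS yellow is rgb(255, 255, 0).
Lerp each channel 60% toward 0:
  R: 255 − 153 = 102 → 102
  G: 255 + 0.6×(0−255) = 255 − 153 = 102 → 102
  B: 0 + 0.6×(0−0) = 0 + 0 = 0 → 0
After the shade: rgb(102, 102, 0) = #666600.
Per channel, c → c + 0.75(255 − c):
  R: 102 + 0.75×(255−102) = 102 + 114.75 = 216.75 → 217
  G: 102 + 0.75×(255−102) = 102 + 114.75 = 216.75 → 217
  B: 0 + 0.75×(255−0) = 0 + 191.25 = 191.25 → 191
rgb(217, 217, 191) = #d9d9bf.

#d9d9bf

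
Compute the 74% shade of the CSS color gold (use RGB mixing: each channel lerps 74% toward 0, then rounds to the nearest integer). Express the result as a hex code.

CSS gold is rgb(255, 215, 0).
Lerp each channel 74% toward 0:
  R: 255 − 188.7 = 66.3 → 66
  G: 215 + 0.74×(0−215) = 215 − 159.1 = 55.9 → 56
  B: 0 + 0 = 0 → 0
rgb(66, 56, 0) = #423800.

#423800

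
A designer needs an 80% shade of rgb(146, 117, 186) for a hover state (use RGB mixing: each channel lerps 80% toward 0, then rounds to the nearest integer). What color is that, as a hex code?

#1D1725

Per channel, c → c + 0.8(0 − c):
  R: 146 + 0.8×(0−146) = 146 − 116.8 = 29.2 → 29
  G: 117 + 0.8×(0−117) = 117 − 93.6 = 23.4 → 23
  B: 186 − 148.8 = 37.2 → 37
rgb(29, 23, 37) = #1D1725.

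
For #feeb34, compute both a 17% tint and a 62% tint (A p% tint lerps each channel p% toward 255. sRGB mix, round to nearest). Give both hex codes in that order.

#feee57, #fff7b2

#feeb34 is rgb(254, 235, 52).
17% tint:
  R: 254 + 0.17 = 254.17 → 254
  G: 235 + 3.4 = 238.4 → 238
  B: 52 + 0.17×(255−52) = 52 + 34.51 = 86.51 → 87
  → #feee57
62% tint:
  R: 254 + 0.62×(255−254) = 254 + 0.62 = 254.62 → 255
  G: 235 + 0.62×(255−235) = 235 + 12.4 = 247.4 → 247
  B: 52 + 125.86 = 177.86 → 178
  → #fff7b2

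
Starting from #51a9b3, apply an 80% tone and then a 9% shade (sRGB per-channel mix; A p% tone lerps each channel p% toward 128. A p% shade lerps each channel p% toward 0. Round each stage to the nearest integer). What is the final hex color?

#51a9b3 is rgb(81, 169, 179).
Per channel, c → c + 0.8(128 − c):
  R: 81 + 37.6 = 118.6 → 119
  G: 169 + 0.8×(128−169) = 169 − 32.8 = 136.2 → 136
  B: 179 + 0.8×(128−179) = 179 − 40.8 = 138.2 → 138
After the tone: rgb(119, 136, 138) = #77888a.
Lerp each channel 9% toward 0:
  R: 119 − 10.71 = 108.29 → 108
  G: 136 − 12.24 = 123.76 → 124
  B: 138 + 0.09×(0−138) = 138 − 12.42 = 125.58 → 126
rgb(108, 124, 126) = #6c7c7e.

#6c7c7e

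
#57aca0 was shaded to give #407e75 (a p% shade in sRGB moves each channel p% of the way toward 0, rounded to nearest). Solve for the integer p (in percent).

27%

#57aca0 is rgb(87, 172, 160); #407e75 is rgb(64, 126, 117).
On the G channel (widest range): 126 ≈ 172 + (p/100)(0 − 172), so p ≈ 100×(126 − 172)/(0 − 172) = -4600/-172 = 26.74.
p = 27 reproduces all three channels after rounding.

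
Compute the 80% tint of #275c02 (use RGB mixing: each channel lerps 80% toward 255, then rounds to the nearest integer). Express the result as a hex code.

#d4decc

#275c02 is rgb(39, 92, 2).
An 80% tint moves each channel 80% toward 255:
  R: 39 + 0.8×(255−39) = 39 + 172.8 = 211.8 → 212
  G: 92 + 0.8×(255−92) = 92 + 130.4 = 222.4 → 222
  B: 2 + 0.8×(255−2) = 2 + 202.4 = 204.4 → 204
rgb(212, 222, 204) = #d4decc.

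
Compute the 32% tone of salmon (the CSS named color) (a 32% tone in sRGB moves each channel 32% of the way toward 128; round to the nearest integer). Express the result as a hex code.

CSS salmon is rgb(250, 128, 114).
Per channel, c → c + 0.32(128 − c):
  R: 250 + 0.32×(128−250) = 250 − 39.04 = 210.96 → 211
  G: 128 + 0 = 128 → 128
  B: 114 + 4.48 = 118.48 → 118
rgb(211, 128, 118) = #D38076.

#D38076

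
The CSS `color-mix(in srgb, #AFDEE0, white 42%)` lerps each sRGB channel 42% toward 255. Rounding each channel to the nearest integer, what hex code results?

#D1ECED

#AFDEE0 is rgb(175, 222, 224).
Per channel, c → c + 0.42(255 − c):
  R: 175 + 0.42×(255−175) = 175 + 33.6 = 208.6 → 209
  G: 222 + 13.86 = 235.86 → 236
  B: 224 + 13.02 = 237.02 → 237
rgb(209, 236, 237) = #D1ECED.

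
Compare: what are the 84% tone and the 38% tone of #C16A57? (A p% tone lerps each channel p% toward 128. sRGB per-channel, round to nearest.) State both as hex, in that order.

#C16A57 is rgb(193, 106, 87).
84% tone:
  R: 193 − 54.6 = 138.4 → 138
  G: 106 + 18.48 = 124.48 → 124
  B: 87 + 0.84×(128−87) = 87 + 34.44 = 121.44 → 121
  → #8A7C79
38% tone:
  R: 193 − 24.7 = 168.3 → 168
  G: 106 + 0.38×(128−106) = 106 + 8.36 = 114.36 → 114
  B: 87 + 15.58 = 102.58 → 103
  → #A87267

#8A7C79, #A87267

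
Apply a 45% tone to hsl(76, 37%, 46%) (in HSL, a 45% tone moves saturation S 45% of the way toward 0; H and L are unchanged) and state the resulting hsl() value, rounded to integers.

hsl(76, 20%, 46%)

S moves 45% from 37 toward 0: 37 − 16.65 = 20.35 → 20.
H and L are unchanged.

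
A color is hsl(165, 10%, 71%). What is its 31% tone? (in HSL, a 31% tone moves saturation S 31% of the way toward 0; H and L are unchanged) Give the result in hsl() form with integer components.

S moves 31% from 10 toward 0: 10 − 3.1 = 6.9 → 7.
H and L are unchanged.

hsl(165, 7%, 71%)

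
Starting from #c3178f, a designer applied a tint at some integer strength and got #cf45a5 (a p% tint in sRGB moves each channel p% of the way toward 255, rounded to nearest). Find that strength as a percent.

#c3178f is rgb(195, 23, 143); #cf45a5 is rgb(207, 69, 165).
On the G channel (widest range): 69 ≈ 23 + (p/100)(255 − 23), so p ≈ 100×(69 − 23)/(255 − 23) = 4600/232 = 19.83.
p = 20 reproduces all three channels after rounding.

20%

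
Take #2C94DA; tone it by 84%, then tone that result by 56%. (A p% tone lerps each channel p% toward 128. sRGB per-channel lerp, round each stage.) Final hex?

#7A8186

#2C94DA is rgb(44, 148, 218).
Lerp each channel 84% toward 128:
  R: 44 + 70.56 = 114.56 → 115
  G: 148 − 16.8 = 131.2 → 131
  B: 218 + 0.84×(128−218) = 218 − 75.6 = 142.4 → 142
After the tone: rgb(115, 131, 142) = #73838E.
Per channel, c → c + 0.56(128 − c):
  R: 115 + 7.28 = 122.28 → 122
  G: 131 − 1.68 = 129.32 → 129
  B: 142 − 7.84 = 134.16 → 134
rgb(122, 129, 134) = #7A8186.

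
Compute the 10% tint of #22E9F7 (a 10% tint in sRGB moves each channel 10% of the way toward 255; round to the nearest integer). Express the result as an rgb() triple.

#22E9F7 is rgb(34, 233, 247).
A 10% tint moves each channel 10% toward 255:
  R: 34 + 22.1 = 56.1 → 56
  G: 233 + 2.2 = 235.2 → 235
  B: 247 + 0.1×(255−247) = 247 + 0.8 = 247.8 → 248

rgb(56, 235, 248)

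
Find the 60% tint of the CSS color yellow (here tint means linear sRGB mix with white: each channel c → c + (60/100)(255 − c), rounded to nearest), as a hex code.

CSS yellow is rgb(255, 255, 0).
A 60% tint moves each channel 60% toward 255:
  R: 255 + 0 = 255 → 255
  G: 255 + 0 = 255 → 255
  B: 0 + 153 = 153 → 153
rgb(255, 255, 153) = #ffff99.

#ffff99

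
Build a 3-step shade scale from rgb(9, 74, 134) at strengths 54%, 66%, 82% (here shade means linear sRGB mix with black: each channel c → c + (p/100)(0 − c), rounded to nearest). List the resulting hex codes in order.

#04223E, #03192E, #020D18

54%: (9 − 4.86 = 4.14→4, 74 − 39.96 = 34.04→34, 134 − 72.36 = 61.64→62) → #04223E
66%: (9 − 5.94 = 3.06→3, 74 − 48.84 = 25.16→25, 134 − 88.44 = 45.56→46) → #03192E
82%: (9 − 7.38 = 1.62→2, 74 − 60.68 = 13.32→13, 134 − 109.88 = 24.12→24) → #020D18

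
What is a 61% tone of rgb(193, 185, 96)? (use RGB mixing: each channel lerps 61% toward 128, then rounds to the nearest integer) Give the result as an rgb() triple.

rgb(153, 150, 116)

Lerp each channel 61% toward 128:
  R: 193 + 0.61×(128−193) = 193 − 39.65 = 153.35 → 153
  G: 185 − 34.77 = 150.23 → 150
  B: 96 + 19.52 = 115.52 → 116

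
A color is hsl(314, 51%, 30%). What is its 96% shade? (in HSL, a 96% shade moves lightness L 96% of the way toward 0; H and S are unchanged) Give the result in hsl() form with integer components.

L moves 96% from 30 toward 0: 30 − 28.8 = 1.2 → 1.
H and S are unchanged.

hsl(314, 51%, 1%)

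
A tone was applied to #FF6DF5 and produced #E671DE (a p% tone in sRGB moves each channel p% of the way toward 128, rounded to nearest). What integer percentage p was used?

20%

#FF6DF5 is rgb(255, 109, 245); #E671DE is rgb(230, 113, 222).
On the R channel (widest range): 230 ≈ 255 + (p/100)(128 − 255), so p ≈ 100×(230 − 255)/(128 − 255) = -2500/-127 = 19.69.
p = 20 reproduces all three channels after rounding.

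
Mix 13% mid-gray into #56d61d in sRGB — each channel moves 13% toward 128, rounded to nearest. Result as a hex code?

#56d61d is rgb(86, 214, 29).
A 13% tone moves each channel 13% toward 128:
  R: 86 + 0.13×(128−86) = 86 + 5.46 = 91.46 → 91
  G: 214 + 0.13×(128−214) = 214 − 11.18 = 202.82 → 203
  B: 29 + 0.13×(128−29) = 29 + 12.87 = 41.87 → 42
rgb(91, 203, 42) = #5bcb2a.

#5bcb2a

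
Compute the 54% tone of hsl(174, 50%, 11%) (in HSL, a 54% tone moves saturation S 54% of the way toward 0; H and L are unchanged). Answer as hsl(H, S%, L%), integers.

hsl(174, 23%, 11%)

S moves 54% from 50 toward 0: 50 − 27 = 23 → 23.
H and L are unchanged.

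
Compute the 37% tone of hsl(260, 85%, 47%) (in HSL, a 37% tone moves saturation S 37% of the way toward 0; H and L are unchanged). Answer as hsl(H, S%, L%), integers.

S moves 37% from 85 toward 0: 85 − 31.45 = 53.55 → 54.
H and L are unchanged.

hsl(260, 54%, 47%)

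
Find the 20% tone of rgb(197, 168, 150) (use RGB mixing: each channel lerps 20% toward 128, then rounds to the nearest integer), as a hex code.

Lerp each channel 20% toward 128:
  R: 197 − 13.8 = 183.2 → 183
  G: 168 − 8 = 160 → 160
  B: 150 + 0.2×(128−150) = 150 − 4.4 = 145.6 → 146
rgb(183, 160, 146) = #B7A092.

#B7A092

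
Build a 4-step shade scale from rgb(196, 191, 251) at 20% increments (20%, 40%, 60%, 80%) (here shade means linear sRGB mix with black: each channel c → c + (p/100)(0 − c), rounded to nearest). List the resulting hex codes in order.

#9D99C9, #767397, #4E4C64, #272632

20%: (196 − 39.2 = 156.8→157, 191 − 38.2 = 152.8→153, 251 − 50.2 = 200.8→201) → #9D99C9
40%: (196 − 78.4 = 117.6→118, 191 − 76.4 = 114.6→115, 251 − 100.4 = 150.6→151) → #767397
60%: (196 − 117.6 = 78.4→78, 191 − 114.6 = 76.4→76, 251 − 150.6 = 100.4→100) → #4E4C64
80%: (196 − 156.8 = 39.2→39, 191 − 152.8 = 38.2→38, 251 − 200.8 = 50.2→50) → #272632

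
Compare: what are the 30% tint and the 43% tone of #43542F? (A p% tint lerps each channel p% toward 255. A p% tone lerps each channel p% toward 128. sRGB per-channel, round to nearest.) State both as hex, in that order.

#43542F is rgb(67, 84, 47).
30% tint:
  R: 67 + 0.3×(255−67) = 67 + 56.4 = 123.4 → 123
  G: 84 + 0.3×(255−84) = 84 + 51.3 = 135.3 → 135
  B: 47 + 62.4 = 109.4 → 109
  → #7B876D
43% tone:
  R: 67 + 0.43×(128−67) = 67 + 26.23 = 93.23 → 93
  G: 84 + 0.43×(128−84) = 84 + 18.92 = 102.92 → 103
  B: 47 + 0.43×(128−47) = 47 + 34.83 = 81.83 → 82
  → #5D6752

#7B876D, #5D6752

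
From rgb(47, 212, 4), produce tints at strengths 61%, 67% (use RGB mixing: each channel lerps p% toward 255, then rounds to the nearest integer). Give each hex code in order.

61%: (47 + 126.88 = 173.88→174, 212 + 26.23 = 238.23→238, 4 + 153.11 = 157.11→157) → #aeee9d
67%: (47 + 139.36 = 186.36→186, 212 + 28.81 = 240.81→241, 4 + 168.17 = 172.17→172) → #baf1ac

#aeee9d, #baf1ac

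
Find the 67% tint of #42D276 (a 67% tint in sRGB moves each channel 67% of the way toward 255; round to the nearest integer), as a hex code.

#C1F0D2

#42D276 is rgb(66, 210, 118).
Per channel, c → c + 0.67(255 − c):
  R: 66 + 126.63 = 192.63 → 193
  G: 210 + 0.67×(255−210) = 210 + 30.15 = 240.15 → 240
  B: 118 + 0.67×(255−118) = 118 + 91.79 = 209.79 → 210
rgb(193, 240, 210) = #C1F0D2.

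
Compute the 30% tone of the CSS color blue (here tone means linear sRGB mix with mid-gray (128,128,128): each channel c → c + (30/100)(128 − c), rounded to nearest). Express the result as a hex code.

#2626D9

CSS blue is rgb(0, 0, 255).
A 30% tone moves each channel 30% toward 128:
  R: 0 + 38.4 = 38.4 → 38
  G: 0 + 38.4 = 38.4 → 38
  B: 255 − 38.1 = 216.9 → 217
rgb(38, 38, 217) = #2626D9.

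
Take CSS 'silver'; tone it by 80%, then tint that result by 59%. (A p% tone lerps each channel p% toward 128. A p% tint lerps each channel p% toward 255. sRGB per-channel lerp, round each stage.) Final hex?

CSS silver is rgb(192, 192, 192).
Per channel, c → c + 0.8(128 − c):
  R: 192 − 51.2 = 140.8 → 141
  G: 192 + 0.8×(128−192) = 192 − 51.2 = 140.8 → 141
  B: 192 + 0.8×(128−192) = 192 − 51.2 = 140.8 → 141
After the tone: rgb(141, 141, 141) = #8D8D8D.
Lerp each channel 59% toward 255:
  R: 141 + 0.59×(255−141) = 141 + 67.26 = 208.26 → 208
  G: 141 + 0.59×(255−141) = 141 + 67.26 = 208.26 → 208
  B: 141 + 0.59×(255−141) = 141 + 67.26 = 208.26 → 208
rgb(208, 208, 208) = #D0D0D0.

#D0D0D0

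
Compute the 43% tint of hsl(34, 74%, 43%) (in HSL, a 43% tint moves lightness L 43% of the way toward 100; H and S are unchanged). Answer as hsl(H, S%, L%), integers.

hsl(34, 74%, 68%)

L moves 43% from 43 toward 100: 43 + 24.51 = 67.51 → 68.
H and S are unchanged.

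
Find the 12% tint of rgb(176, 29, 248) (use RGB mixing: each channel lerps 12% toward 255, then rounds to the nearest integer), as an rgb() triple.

rgb(185, 56, 249)

Per channel, c → c + 0.12(255 − c):
  R: 176 + 0.12×(255−176) = 176 + 9.48 = 185.48 → 185
  G: 29 + 27.12 = 56.12 → 56
  B: 248 + 0.12×(255−248) = 248 + 0.84 = 248.84 → 249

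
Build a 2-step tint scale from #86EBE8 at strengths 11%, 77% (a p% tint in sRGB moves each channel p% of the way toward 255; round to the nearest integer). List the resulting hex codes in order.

#86EBE8 is rgb(134, 235, 232).
11%: (134 + 13.31 = 147.31→147, 235 + 2.2 = 237.2→237, 232 + 2.53 = 234.53→235) → #93EDEB
77%: (134 + 93.17 = 227.17→227, 235 + 15.4 = 250.4→250, 232 + 17.71 = 249.71→250) → #E3FAFA

#93EDEB, #E3FAFA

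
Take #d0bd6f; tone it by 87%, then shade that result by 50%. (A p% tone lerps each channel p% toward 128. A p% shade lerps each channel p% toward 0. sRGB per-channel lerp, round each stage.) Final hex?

#45443f

#d0bd6f is rgb(208, 189, 111).
An 87% tone moves each channel 87% toward 128:
  R: 208 + 0.87×(128−208) = 208 − 69.6 = 138.4 → 138
  G: 189 + 0.87×(128−189) = 189 − 53.07 = 135.93 → 136
  B: 111 + 14.79 = 125.79 → 126
After the tone: rgb(138, 136, 126) = #8a887e.
Per channel, c → c + 0.5(0 − c):
  R: 138 − 69 = 69 → 69
  G: 136 − 68 = 68 → 68
  B: 126 + 0.5×(0−126) = 126 − 63 = 63 → 63
rgb(69, 68, 63) = #45443f.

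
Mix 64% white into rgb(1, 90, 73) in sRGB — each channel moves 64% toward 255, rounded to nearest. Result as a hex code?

#a4c4bd

A 64% tint moves each channel 64% toward 255:
  R: 1 + 0.64×(255−1) = 1 + 162.56 = 163.56 → 164
  G: 90 + 0.64×(255−90) = 90 + 105.6 = 195.6 → 196
  B: 73 + 0.64×(255−73) = 73 + 116.48 = 189.48 → 189
rgb(164, 196, 189) = #a4c4bd.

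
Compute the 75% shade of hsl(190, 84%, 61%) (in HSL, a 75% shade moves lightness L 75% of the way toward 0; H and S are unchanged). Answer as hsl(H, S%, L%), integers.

L moves 75% from 61 toward 0: 61 − 45.75 = 15.25 → 15.
H and S are unchanged.

hsl(190, 84%, 15%)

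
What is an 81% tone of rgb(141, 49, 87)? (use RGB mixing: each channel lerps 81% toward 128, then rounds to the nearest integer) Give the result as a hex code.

Lerp each channel 81% toward 128:
  R: 141 − 10.53 = 130.47 → 130
  G: 49 + 0.81×(128−49) = 49 + 63.99 = 112.99 → 113
  B: 87 + 33.21 = 120.21 → 120
rgb(130, 113, 120) = #827178.

#827178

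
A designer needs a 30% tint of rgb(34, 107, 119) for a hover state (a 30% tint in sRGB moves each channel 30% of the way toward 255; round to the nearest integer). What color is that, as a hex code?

Per channel, c → c + 0.3(255 − c):
  R: 34 + 66.3 = 100.3 → 100
  G: 107 + 44.4 = 151.4 → 151
  B: 119 + 0.3×(255−119) = 119 + 40.8 = 159.8 → 160
rgb(100, 151, 160) = #6497a0.

#6497a0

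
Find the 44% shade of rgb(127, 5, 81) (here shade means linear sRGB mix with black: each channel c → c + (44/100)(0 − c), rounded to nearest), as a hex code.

#47032d

Per channel, c → c + 0.44(0 − c):
  R: 127 + 0.44×(0−127) = 127 − 55.88 = 71.12 → 71
  G: 5 − 2.2 = 2.8 → 3
  B: 81 − 35.64 = 45.36 → 45
rgb(71, 3, 45) = #47032d.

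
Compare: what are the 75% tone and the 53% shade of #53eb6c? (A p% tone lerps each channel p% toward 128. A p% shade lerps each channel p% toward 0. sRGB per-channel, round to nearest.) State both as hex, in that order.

#53eb6c is rgb(83, 235, 108).
75% tone:
  R: 83 + 0.75×(128−83) = 83 + 33.75 = 116.75 → 117
  G: 235 + 0.75×(128−235) = 235 − 80.25 = 154.75 → 155
  B: 108 + 15 = 123 → 123
  → #759b7b
53% shade:
  R: 83 − 43.99 = 39.01 → 39
  G: 235 − 124.55 = 110.45 → 110
  B: 108 − 57.24 = 50.76 → 51
  → #276e33

#759b7b, #276e33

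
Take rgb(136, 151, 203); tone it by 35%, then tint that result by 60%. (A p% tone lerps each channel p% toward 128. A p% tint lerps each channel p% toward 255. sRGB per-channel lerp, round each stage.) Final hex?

#CED2E0

A 35% tone moves each channel 35% toward 128:
  R: 136 + 0.35×(128−136) = 136 − 2.8 = 133.2 → 133
  G: 151 + 0.35×(128−151) = 151 − 8.05 = 142.95 → 143
  B: 203 − 26.25 = 176.75 → 177
After the tone: rgb(133, 143, 177) = #858FB1.
Lerp each channel 60% toward 255:
  R: 133 + 0.6×(255−133) = 133 + 73.2 = 206.2 → 206
  G: 143 + 0.6×(255−143) = 143 + 67.2 = 210.2 → 210
  B: 177 + 0.6×(255−177) = 177 + 46.8 = 223.8 → 224
rgb(206, 210, 224) = #CED2E0.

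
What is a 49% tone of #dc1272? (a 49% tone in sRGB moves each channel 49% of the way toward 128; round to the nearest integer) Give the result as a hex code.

#af4879

#dc1272 is rgb(220, 18, 114).
Lerp each channel 49% toward 128:
  R: 220 − 45.08 = 174.92 → 175
  G: 18 + 53.9 = 71.9 → 72
  B: 114 + 0.49×(128−114) = 114 + 6.86 = 120.86 → 121
rgb(175, 72, 121) = #af4879.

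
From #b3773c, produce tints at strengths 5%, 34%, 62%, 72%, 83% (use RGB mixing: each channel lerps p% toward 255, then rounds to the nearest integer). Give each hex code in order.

#b3773c is rgb(179, 119, 60).
5%: (179 + 3.8 = 182.8→183, 119 + 6.8 = 125.8→126, 60 + 9.75 = 69.75→70) → #b77e46
34%: (179 + 25.84 = 204.84→205, 119 + 46.24 = 165.24→165, 60 + 66.3 = 126.3→126) → #cda57e
62%: (179 + 47.12 = 226.12→226, 119 + 84.32 = 203.32→203, 60 + 120.9 = 180.9→181) → #e2cbb5
72%: (179 + 54.72 = 233.72→234, 119 + 97.92 = 216.92→217, 60 + 140.4 = 200.4→200) → #ead9c8
83%: (179 + 63.08 = 242.08→242, 119 + 112.88 = 231.88→232, 60 + 161.85 = 221.85→222) → #f2e8de

#b77e46, #cda57e, #e2cbb5, #ead9c8, #f2e8de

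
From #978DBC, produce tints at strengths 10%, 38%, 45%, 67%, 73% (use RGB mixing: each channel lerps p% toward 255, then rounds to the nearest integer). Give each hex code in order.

#A198C3, #BFB8D5, #C6C0DA, #DDD9E9, #E3E0ED

#978DBC is rgb(151, 141, 188).
10%: (151 + 10.4 = 161.4→161, 141 + 11.4 = 152.4→152, 188 + 6.7 = 194.7→195) → #A198C3
38%: (151 + 39.52 = 190.52→191, 141 + 43.32 = 184.32→184, 188 + 25.46 = 213.46→213) → #BFB8D5
45%: (151 + 46.8 = 197.8→198, 141 + 51.3 = 192.3→192, 188 + 30.15 = 218.15→218) → #C6C0DA
67%: (151 + 69.68 = 220.68→221, 141 + 76.38 = 217.38→217, 188 + 44.89 = 232.89→233) → #DDD9E9
73%: (151 + 75.92 = 226.92→227, 141 + 83.22 = 224.22→224, 188 + 48.91 = 236.91→237) → #E3E0ED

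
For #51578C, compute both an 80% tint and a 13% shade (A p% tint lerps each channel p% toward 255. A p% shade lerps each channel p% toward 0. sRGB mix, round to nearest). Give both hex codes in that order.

#DCDDE8, #464C7A

#51578C is rgb(81, 87, 140).
80% tint:
  R: 81 + 139.2 = 220.2 → 220
  G: 87 + 134.4 = 221.4 → 221
  B: 140 + 92 = 232 → 232
  → #DCDDE8
13% shade:
  R: 81 + 0.13×(0−81) = 81 − 10.53 = 70.47 → 70
  G: 87 + 0.13×(0−87) = 87 − 11.31 = 75.69 → 76
  B: 140 + 0.13×(0−140) = 140 − 18.2 = 121.8 → 122
  → #464C7A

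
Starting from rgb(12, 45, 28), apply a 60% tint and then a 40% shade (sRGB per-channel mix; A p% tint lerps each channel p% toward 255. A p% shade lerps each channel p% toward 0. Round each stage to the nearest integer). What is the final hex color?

#5F6762

Lerp each channel 60% toward 255:
  R: 12 + 0.6×(255−12) = 12 + 145.8 = 157.8 → 158
  G: 45 + 0.6×(255−45) = 45 + 126 = 171 → 171
  B: 28 + 136.2 = 164.2 → 164
After the tint: rgb(158, 171, 164) = #9EABA4.
A 40% shade moves each channel 40% toward 0:
  R: 158 + 0.4×(0−158) = 158 − 63.2 = 94.8 → 95
  G: 171 − 68.4 = 102.6 → 103
  B: 164 − 65.6 = 98.4 → 98
rgb(95, 103, 98) = #5F6762.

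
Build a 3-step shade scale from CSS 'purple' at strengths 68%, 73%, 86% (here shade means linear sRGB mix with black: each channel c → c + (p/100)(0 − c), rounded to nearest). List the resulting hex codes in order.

CSS purple is rgb(128, 0, 128).
68%: (128 − 87.04 = 40.96→41, 0→0, 128 − 87.04 = 40.96→41) → #290029
73%: (128 − 93.44 = 34.56→35, 0→0, 128 − 93.44 = 34.56→35) → #230023
86%: (128 − 110.08 = 17.92→18, 0→0, 128 − 110.08 = 17.92→18) → #120012

#290029, #230023, #120012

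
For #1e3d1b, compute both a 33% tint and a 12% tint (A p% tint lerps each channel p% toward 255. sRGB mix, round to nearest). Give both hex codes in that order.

#1e3d1b is rgb(30, 61, 27).
33% tint:
  R: 30 + 74.25 = 104.25 → 104
  G: 61 + 64.02 = 125.02 → 125
  B: 27 + 75.24 = 102.24 → 102
  → #687d66
12% tint:
  R: 30 + 27 = 57 → 57
  G: 61 + 0.12×(255−61) = 61 + 23.28 = 84.28 → 84
  B: 27 + 0.12×(255−27) = 27 + 27.36 = 54.36 → 54
  → #395436

#687d66, #395436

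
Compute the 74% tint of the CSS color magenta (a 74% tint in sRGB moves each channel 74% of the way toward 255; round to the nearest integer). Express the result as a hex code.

#FFBDFF

CSS magenta is rgb(255, 0, 255).
Per channel, c → c + 0.74(255 − c):
  R: 255 + 0.74×(255−255) = 255 + 0 = 255 → 255
  G: 0 + 0.74×(255−0) = 0 + 188.7 = 188.7 → 189
  B: 255 + 0.74×(255−255) = 255 + 0 = 255 → 255
rgb(255, 189, 255) = #FFBDFF.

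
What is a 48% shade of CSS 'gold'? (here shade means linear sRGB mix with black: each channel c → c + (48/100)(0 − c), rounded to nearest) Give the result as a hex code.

#857000

CSS gold is rgb(255, 215, 0).
A 48% shade moves each channel 48% toward 0:
  R: 255 − 122.4 = 132.6 → 133
  G: 215 + 0.48×(0−215) = 215 − 103.2 = 111.8 → 112
  B: 0 + 0 = 0 → 0
rgb(133, 112, 0) = #857000.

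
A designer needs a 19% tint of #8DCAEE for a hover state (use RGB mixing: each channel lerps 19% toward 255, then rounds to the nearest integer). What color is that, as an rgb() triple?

rgb(163, 212, 241)

#8DCAEE is rgb(141, 202, 238).
Per channel, c → c + 0.19(255 − c):
  R: 141 + 21.66 = 162.66 → 163
  G: 202 + 10.07 = 212.07 → 212
  B: 238 + 3.23 = 241.23 → 241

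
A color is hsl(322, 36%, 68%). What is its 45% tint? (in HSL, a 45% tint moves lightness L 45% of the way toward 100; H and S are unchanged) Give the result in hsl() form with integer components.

hsl(322, 36%, 82%)

L moves 45% from 68 toward 100: 68 + 14.4 = 82.4 → 82.
H and S are unchanged.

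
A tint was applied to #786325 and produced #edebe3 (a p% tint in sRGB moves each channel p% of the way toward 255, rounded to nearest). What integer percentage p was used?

#786325 is rgb(120, 99, 37); #edebe3 is rgb(237, 235, 227).
On the B channel (widest range): 227 ≈ 37 + (p/100)(255 − 37), so p ≈ 100×(227 − 37)/(255 − 37) = 19000/218 = 87.16.
p = 87 reproduces all three channels after rounding.

87%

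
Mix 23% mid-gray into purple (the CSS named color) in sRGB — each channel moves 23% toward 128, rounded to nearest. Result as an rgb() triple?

rgb(128, 29, 128)

CSS purple is rgb(128, 0, 128).
Lerp each channel 23% toward 128:
  R: 128 + 0 = 128 → 128
  G: 0 + 0.23×(128−0) = 0 + 29.44 = 29.44 → 29
  B: 128 + 0.23×(128−128) = 128 + 0 = 128 → 128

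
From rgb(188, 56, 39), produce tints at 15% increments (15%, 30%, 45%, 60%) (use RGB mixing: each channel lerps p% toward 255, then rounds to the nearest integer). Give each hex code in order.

15%: (188 + 10.05 = 198.05→198, 56 + 29.85 = 85.85→86, 39 + 32.4 = 71.4→71) → #C65647
30%: (188 + 20.1 = 208.1→208, 56 + 59.7 = 115.7→116, 39 + 64.8 = 103.8→104) → #D07468
45%: (188 + 30.15 = 218.15→218, 56 + 89.55 = 145.55→146, 39 + 97.2 = 136.2→136) → #DA9288
60%: (188 + 40.2 = 228.2→228, 56 + 119.4 = 175.4→175, 39 + 129.6 = 168.6→169) → #E4AFA9

#C65647, #D07468, #DA9288, #E4AFA9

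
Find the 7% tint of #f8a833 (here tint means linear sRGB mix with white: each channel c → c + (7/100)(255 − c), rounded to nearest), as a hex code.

#f8ae41

#f8a833 is rgb(248, 168, 51).
Per channel, c → c + 0.07(255 − c):
  R: 248 + 0.49 = 248.49 → 248
  G: 168 + 0.07×(255−168) = 168 + 6.09 = 174.09 → 174
  B: 51 + 14.28 = 65.28 → 65
rgb(248, 174, 65) = #f8ae41.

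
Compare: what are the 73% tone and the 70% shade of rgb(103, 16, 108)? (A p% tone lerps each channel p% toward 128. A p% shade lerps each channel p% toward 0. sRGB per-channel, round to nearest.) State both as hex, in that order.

#79627B, #1F0520

73% tone:
  R: 103 + 0.73×(128−103) = 103 + 18.25 = 121.25 → 121
  G: 16 + 0.73×(128−16) = 16 + 81.76 = 97.76 → 98
  B: 108 + 14.6 = 122.6 → 123
  → #79627B
70% shade:
  R: 103 − 72.1 = 30.9 → 31
  G: 16 + 0.7×(0−16) = 16 − 11.2 = 4.8 → 5
  B: 108 − 75.6 = 32.4 → 32
  → #1F0520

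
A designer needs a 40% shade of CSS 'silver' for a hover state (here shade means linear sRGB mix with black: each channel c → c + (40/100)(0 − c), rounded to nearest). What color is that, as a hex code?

CSS silver is rgb(192, 192, 192).
A 40% shade moves each channel 40% toward 0:
  R: 192 − 76.8 = 115.2 → 115
  G: 192 − 76.8 = 115.2 → 115
  B: 192 + 0.4×(0−192) = 192 − 76.8 = 115.2 → 115
rgb(115, 115, 115) = #737373.

#737373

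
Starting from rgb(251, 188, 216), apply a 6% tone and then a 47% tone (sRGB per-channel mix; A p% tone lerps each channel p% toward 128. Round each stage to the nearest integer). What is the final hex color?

#bd9eac

Per channel, c → c + 0.06(128 − c):
  R: 251 + 0.06×(128−251) = 251 − 7.38 = 243.62 → 244
  G: 188 + 0.06×(128−188) = 188 − 3.6 = 184.4 → 184
  B: 216 − 5.28 = 210.72 → 211
After the tone: rgb(244, 184, 211) = #f4b8d3.
Lerp each channel 47% toward 128:
  R: 244 + 0.47×(128−244) = 244 − 54.52 = 189.48 → 189
  G: 184 − 26.32 = 157.68 → 158
  B: 211 + 0.47×(128−211) = 211 − 39.01 = 171.99 → 172
rgb(189, 158, 172) = #bd9eac.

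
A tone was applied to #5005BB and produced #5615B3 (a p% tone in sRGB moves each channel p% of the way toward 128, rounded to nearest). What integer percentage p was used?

#5005BB is rgb(80, 5, 187); #5615B3 is rgb(86, 21, 179).
On the G channel (widest range): 21 ≈ 5 + (p/100)(128 − 5), so p ≈ 100×(21 − 5)/(128 − 5) = 1600/123 = 13.01.
p = 13 reproduces all three channels after rounding.

13%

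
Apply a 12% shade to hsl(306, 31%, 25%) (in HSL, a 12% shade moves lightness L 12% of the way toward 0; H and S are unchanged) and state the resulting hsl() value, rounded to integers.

hsl(306, 31%, 22%)

L moves 12% from 25 toward 0: 25 − 3 = 22 → 22.
H and S are unchanged.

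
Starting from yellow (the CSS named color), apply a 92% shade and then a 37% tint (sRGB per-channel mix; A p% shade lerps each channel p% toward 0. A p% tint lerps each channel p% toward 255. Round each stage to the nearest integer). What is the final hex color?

#6b6b5e

CSS yellow is rgb(255, 255, 0).
Per channel, c → c + 0.92(0 − c):
  R: 255 − 234.6 = 20.4 → 20
  G: 255 − 234.6 = 20.4 → 20
  B: 0 + 0 = 0 → 0
After the shade: rgb(20, 20, 0) = #141400.
A 37% tint moves each channel 37% toward 255:
  R: 20 + 0.37×(255−20) = 20 + 86.95 = 106.95 → 107
  G: 20 + 0.37×(255−20) = 20 + 86.95 = 106.95 → 107
  B: 0 + 0.37×(255−0) = 0 + 94.35 = 94.35 → 94
rgb(107, 107, 94) = #6b6b5e.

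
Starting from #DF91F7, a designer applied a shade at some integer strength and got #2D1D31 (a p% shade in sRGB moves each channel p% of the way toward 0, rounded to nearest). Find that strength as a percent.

80%

#DF91F7 is rgb(223, 145, 247); #2D1D31 is rgb(45, 29, 49).
On the B channel (widest range): 49 ≈ 247 + (p/100)(0 − 247), so p ≈ 100×(49 − 247)/(0 − 247) = -19800/-247 = 80.16.
p = 80 reproduces all three channels after rounding.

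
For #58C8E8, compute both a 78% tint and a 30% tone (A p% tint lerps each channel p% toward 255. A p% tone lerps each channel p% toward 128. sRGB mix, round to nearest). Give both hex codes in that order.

#58C8E8 is rgb(88, 200, 232).
78% tint:
  R: 88 + 130.26 = 218.26 → 218
  G: 200 + 42.9 = 242.9 → 243
  B: 232 + 17.94 = 249.94 → 250
  → #DAF3FA
30% tone:
  R: 88 + 0.3×(128−88) = 88 + 12 = 100 → 100
  G: 200 − 21.6 = 178.4 → 178
  B: 232 + 0.3×(128−232) = 232 − 31.2 = 200.8 → 201
  → #64B2C9

#DAF3FA, #64B2C9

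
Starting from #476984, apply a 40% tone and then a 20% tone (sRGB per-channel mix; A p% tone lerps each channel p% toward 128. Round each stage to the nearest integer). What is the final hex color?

#657582

#476984 is rgb(71, 105, 132).
A 40% tone moves each channel 40% toward 128:
  R: 71 + 0.4×(128−71) = 71 + 22.8 = 93.8 → 94
  G: 105 + 9.2 = 114.2 → 114
  B: 132 − 1.6 = 130.4 → 130
After the tone: rgb(94, 114, 130) = #5E7282.
Lerp each channel 20% toward 128:
  R: 94 + 6.8 = 100.8 → 101
  G: 114 + 0.2×(128−114) = 114 + 2.8 = 116.8 → 117
  B: 130 − 0.4 = 129.6 → 130
rgb(101, 117, 130) = #657582.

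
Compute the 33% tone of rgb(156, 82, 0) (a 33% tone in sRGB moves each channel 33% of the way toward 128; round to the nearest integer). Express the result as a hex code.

A 33% tone moves each channel 33% toward 128:
  R: 156 + 0.33×(128−156) = 156 − 9.24 = 146.76 → 147
  G: 82 + 15.18 = 97.18 → 97
  B: 0 + 0.33×(128−0) = 0 + 42.24 = 42.24 → 42
rgb(147, 97, 42) = #93612a.

#93612a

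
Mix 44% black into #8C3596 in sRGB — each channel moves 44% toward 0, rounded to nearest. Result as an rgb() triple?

rgb(78, 30, 84)

#8C3596 is rgb(140, 53, 150).
Per channel, c → c + 0.44(0 − c):
  R: 140 + 0.44×(0−140) = 140 − 61.6 = 78.4 → 78
  G: 53 − 23.32 = 29.68 → 30
  B: 150 − 66 = 84 → 84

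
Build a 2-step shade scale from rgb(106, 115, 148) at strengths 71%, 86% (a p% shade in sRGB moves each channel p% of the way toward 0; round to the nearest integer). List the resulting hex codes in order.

#1f212b, #0f1015

71%: (106 − 75.26 = 30.74→31, 115 − 81.65 = 33.35→33, 148 − 105.08 = 42.92→43) → #1f212b
86%: (106 − 91.16 = 14.84→15, 115 − 98.9 = 16.1→16, 148 − 127.28 = 20.72→21) → #0f1015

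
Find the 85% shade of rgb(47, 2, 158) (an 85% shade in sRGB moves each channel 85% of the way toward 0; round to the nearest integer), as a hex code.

#070018

An 85% shade moves each channel 85% toward 0:
  R: 47 − 39.95 = 7.05 → 7
  G: 2 + 0.85×(0−2) = 2 − 1.7 = 0.3 → 0
  B: 158 + 0.85×(0−158) = 158 − 134.3 = 23.7 → 24
rgb(7, 0, 24) = #070018.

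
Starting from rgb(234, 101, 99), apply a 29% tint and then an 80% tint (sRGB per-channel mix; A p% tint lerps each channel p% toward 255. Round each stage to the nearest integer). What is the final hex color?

#FCE9E9

Per channel, c → c + 0.29(255 − c):
  R: 234 + 6.09 = 240.09 → 240
  G: 101 + 0.29×(255−101) = 101 + 44.66 = 145.66 → 146
  B: 99 + 45.24 = 144.24 → 144
After the tint: rgb(240, 146, 144) = #F09290.
An 80% tint moves each channel 80% toward 255:
  R: 240 + 12 = 252 → 252
  G: 146 + 87.2 = 233.2 → 233
  B: 144 + 0.8×(255−144) = 144 + 88.8 = 232.8 → 233
rgb(252, 233, 233) = #FCE9E9.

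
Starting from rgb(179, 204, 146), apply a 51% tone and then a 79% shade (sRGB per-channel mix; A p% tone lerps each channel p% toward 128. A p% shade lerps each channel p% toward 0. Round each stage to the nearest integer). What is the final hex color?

#20231d

Per channel, c → c + 0.51(128 − c):
  R: 179 − 26.01 = 152.99 → 153
  G: 204 + 0.51×(128−204) = 204 − 38.76 = 165.24 → 165
  B: 146 − 9.18 = 136.82 → 137
After the tone: rgb(153, 165, 137) = #99a589.
Per channel, c → c + 0.79(0 − c):
  R: 153 + 0.79×(0−153) = 153 − 120.87 = 32.13 → 32
  G: 165 + 0.79×(0−165) = 165 − 130.35 = 34.65 → 35
  B: 137 + 0.79×(0−137) = 137 − 108.23 = 28.77 → 29
rgb(32, 35, 29) = #20231d.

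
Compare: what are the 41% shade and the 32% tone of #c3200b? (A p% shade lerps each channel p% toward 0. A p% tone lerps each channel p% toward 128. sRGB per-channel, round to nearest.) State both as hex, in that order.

#731306, #ae3f30

#c3200b is rgb(195, 32, 11).
41% shade:
  R: 195 + 0.41×(0−195) = 195 − 79.95 = 115.05 → 115
  G: 32 − 13.12 = 18.88 → 19
  B: 11 + 0.41×(0−11) = 11 − 4.51 = 6.49 → 6
  → #731306
32% tone:
  R: 195 + 0.32×(128−195) = 195 − 21.44 = 173.56 → 174
  G: 32 + 0.32×(128−32) = 32 + 30.72 = 62.72 → 63
  B: 11 + 0.32×(128−11) = 11 + 37.44 = 48.44 → 48
  → #ae3f30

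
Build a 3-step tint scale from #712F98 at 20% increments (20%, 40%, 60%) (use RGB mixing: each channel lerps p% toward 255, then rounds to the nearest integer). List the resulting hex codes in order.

#712F98 is rgb(113, 47, 152).
20%: (113 + 28.4 = 141.4→141, 47 + 41.6 = 88.6→89, 152 + 20.6 = 172.6→173) → #8D59AD
40%: (113 + 56.8 = 169.8→170, 47 + 83.2 = 130.2→130, 152 + 41.2 = 193.2→193) → #AA82C1
60%: (113 + 85.2 = 198.2→198, 47 + 124.8 = 171.8→172, 152 + 61.8 = 213.8→214) → #C6ACD6

#8D59AD, #AA82C1, #C6ACD6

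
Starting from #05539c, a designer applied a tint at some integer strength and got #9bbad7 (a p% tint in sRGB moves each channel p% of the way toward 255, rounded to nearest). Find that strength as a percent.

60%

#05539c is rgb(5, 83, 156); #9bbad7 is rgb(155, 186, 215).
On the R channel (widest range): 155 ≈ 5 + (p/100)(255 − 5), so p ≈ 100×(155 − 5)/(255 − 5) = 15000/250 = 60.00.
p = 60 reproduces all three channels after rounding.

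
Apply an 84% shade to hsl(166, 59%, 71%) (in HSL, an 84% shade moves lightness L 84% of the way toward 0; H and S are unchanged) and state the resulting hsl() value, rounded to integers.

hsl(166, 59%, 11%)

L moves 84% from 71 toward 0: 71 − 59.64 = 11.36 → 11.
H and S are unchanged.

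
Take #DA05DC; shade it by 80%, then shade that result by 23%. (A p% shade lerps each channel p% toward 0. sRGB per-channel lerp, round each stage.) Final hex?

#220122

#DA05DC is rgb(218, 5, 220).
Per channel, c → c + 0.8(0 − c):
  R: 218 − 174.4 = 43.6 → 44
  G: 5 − 4 = 1 → 1
  B: 220 + 0.8×(0−220) = 220 − 176 = 44 → 44
After the shade: rgb(44, 1, 44) = #2C012C.
A 23% shade moves each channel 23% toward 0:
  R: 44 − 10.12 = 33.88 → 34
  G: 1 + 0.23×(0−1) = 1 − 0.23 = 0.77 → 1
  B: 44 − 10.12 = 33.88 → 34
rgb(34, 1, 34) = #220122.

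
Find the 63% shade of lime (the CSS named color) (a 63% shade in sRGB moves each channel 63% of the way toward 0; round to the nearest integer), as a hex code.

#005e00

CSS lime is rgb(0, 255, 0).
Lerp each channel 63% toward 0:
  R: 0 + 0.63×(0−0) = 0 + 0 = 0 → 0
  G: 255 + 0.63×(0−255) = 255 − 160.65 = 94.35 → 94
  B: 0 + 0.63×(0−0) = 0 + 0 = 0 → 0
rgb(0, 94, 0) = #005e00.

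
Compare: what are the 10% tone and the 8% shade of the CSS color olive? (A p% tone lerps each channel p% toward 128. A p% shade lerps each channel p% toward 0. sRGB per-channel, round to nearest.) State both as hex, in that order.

CSS olive is rgb(128, 128, 0).
10% tone:
  R: 128 + 0.1×(128−128) = 128 + 0 = 128 → 128
  G: 128 + 0.1×(128−128) = 128 + 0 = 128 → 128
  B: 0 + 12.8 = 12.8 → 13
  → #80800D
8% shade:
  R: 128 − 10.24 = 117.76 → 118
  G: 128 + 0.08×(0−128) = 128 − 10.24 = 117.76 → 118
  B: 0 + 0.08×(0−0) = 0 + 0 = 0 → 0
  → #767600

#80800D, #767600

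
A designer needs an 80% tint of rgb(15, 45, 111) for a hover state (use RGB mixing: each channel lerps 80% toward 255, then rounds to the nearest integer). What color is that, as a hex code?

#CFD5E2

Lerp each channel 80% toward 255:
  R: 15 + 192 = 207 → 207
  G: 45 + 0.8×(255−45) = 45 + 168 = 213 → 213
  B: 111 + 0.8×(255−111) = 111 + 115.2 = 226.2 → 226
rgb(207, 213, 226) = #CFD5E2.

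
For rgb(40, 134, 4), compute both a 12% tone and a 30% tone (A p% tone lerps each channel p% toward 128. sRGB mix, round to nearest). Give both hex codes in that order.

#338513, #428429

12% tone:
  R: 40 + 0.12×(128−40) = 40 + 10.56 = 50.56 → 51
  G: 134 + 0.12×(128−134) = 134 − 0.72 = 133.28 → 133
  B: 4 + 14.88 = 18.88 → 19
  → #338513
30% tone:
  R: 40 + 26.4 = 66.4 → 66
  G: 134 + 0.3×(128−134) = 134 − 1.8 = 132.2 → 132
  B: 4 + 0.3×(128−4) = 4 + 37.2 = 41.2 → 41
  → #428429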